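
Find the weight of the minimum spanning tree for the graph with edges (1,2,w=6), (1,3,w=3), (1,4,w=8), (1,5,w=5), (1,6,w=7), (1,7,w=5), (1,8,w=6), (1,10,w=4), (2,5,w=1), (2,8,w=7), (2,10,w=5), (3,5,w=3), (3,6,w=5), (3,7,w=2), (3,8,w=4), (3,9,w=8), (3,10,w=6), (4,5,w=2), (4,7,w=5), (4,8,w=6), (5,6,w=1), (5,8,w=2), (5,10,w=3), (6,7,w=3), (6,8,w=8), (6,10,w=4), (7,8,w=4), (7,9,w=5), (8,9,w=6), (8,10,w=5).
22 (MST edges: (1,3,w=3), (2,5,w=1), (3,5,w=3), (3,7,w=2), (4,5,w=2), (5,6,w=1), (5,8,w=2), (5,10,w=3), (7,9,w=5); sum of weights 3 + 1 + 3 + 2 + 2 + 1 + 2 + 3 + 5 = 22)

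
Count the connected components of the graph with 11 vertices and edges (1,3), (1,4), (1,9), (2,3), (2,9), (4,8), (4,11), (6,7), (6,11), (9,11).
3 (components: {1, 2, 3, 4, 6, 7, 8, 9, 11}, {5}, {10})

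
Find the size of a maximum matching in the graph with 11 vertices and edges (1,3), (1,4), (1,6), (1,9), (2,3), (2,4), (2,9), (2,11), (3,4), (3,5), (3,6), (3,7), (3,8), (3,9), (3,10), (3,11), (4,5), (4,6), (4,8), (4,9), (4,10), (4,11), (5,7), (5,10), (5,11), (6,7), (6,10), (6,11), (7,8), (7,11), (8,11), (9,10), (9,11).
5 (matching: (1,6), (3,11), (4,8), (5,7), (9,10); upper bound floor(n/2) = floor(11/2) = 5)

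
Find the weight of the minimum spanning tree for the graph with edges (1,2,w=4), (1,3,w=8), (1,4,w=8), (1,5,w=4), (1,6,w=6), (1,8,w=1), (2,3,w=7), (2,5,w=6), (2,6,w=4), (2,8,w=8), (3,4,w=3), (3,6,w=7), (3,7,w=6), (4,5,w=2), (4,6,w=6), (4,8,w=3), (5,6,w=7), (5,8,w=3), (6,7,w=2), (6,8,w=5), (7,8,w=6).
19 (MST edges: (1,2,w=4), (1,8,w=1), (2,6,w=4), (3,4,w=3), (4,5,w=2), (4,8,w=3), (6,7,w=2); sum of weights 4 + 1 + 4 + 3 + 2 + 3 + 2 = 19)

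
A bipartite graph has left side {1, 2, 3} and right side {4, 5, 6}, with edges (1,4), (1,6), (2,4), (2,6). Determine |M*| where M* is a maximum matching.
2 (matching: (1,6), (2,4); upper bound min(|L|,|R|) = min(3,3) = 3)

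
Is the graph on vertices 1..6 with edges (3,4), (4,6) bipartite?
Yes. Partition: {1, 2, 3, 5, 6}, {4}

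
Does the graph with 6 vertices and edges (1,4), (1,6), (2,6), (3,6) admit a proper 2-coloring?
Yes. Partition: {1, 2, 3, 5}, {4, 6}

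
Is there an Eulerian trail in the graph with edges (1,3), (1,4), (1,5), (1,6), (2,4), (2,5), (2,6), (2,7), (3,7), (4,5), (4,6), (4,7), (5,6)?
Yes (the graph is connected and exactly 2 vertices have odd degree: {4, 7}; any Eulerian path must start and end at those)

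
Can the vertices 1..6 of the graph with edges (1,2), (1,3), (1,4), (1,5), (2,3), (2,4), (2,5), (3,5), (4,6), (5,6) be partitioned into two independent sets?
No (odd cycle of length 3: 3 -> 1 -> 5 -> 3)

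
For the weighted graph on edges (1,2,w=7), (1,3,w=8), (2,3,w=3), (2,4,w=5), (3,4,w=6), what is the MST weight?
15 (MST edges: (1,2,w=7), (2,3,w=3), (2,4,w=5); sum of weights 7 + 3 + 5 = 15)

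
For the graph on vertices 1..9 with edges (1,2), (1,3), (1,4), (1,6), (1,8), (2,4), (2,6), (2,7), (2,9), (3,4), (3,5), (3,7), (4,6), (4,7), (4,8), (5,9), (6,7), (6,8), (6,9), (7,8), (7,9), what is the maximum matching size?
4 (matching: (1,6), (2,9), (3,7), (4,8); upper bound floor(n/2) = floor(9/2) = 4)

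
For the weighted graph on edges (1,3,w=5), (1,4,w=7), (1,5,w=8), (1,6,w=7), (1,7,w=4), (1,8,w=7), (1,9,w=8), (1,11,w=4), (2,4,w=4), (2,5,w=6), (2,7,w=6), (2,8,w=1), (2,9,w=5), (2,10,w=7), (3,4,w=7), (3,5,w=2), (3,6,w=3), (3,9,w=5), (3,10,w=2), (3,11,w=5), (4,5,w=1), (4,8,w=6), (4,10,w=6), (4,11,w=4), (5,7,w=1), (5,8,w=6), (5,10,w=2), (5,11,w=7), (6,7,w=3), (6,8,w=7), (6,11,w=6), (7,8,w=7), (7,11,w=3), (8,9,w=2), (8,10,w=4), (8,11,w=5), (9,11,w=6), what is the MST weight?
23 (MST edges: (1,11,w=4), (2,4,w=4), (2,8,w=1), (3,5,w=2), (3,6,w=3), (3,10,w=2), (4,5,w=1), (5,7,w=1), (7,11,w=3), (8,9,w=2); sum of weights 4 + 4 + 1 + 2 + 3 + 2 + 1 + 1 + 3 + 2 = 23)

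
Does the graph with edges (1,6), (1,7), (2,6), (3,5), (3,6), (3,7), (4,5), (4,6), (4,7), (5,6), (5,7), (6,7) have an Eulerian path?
No (4 vertices have odd degree: {2, 3, 4, 7}; Eulerian path requires 0 or 2)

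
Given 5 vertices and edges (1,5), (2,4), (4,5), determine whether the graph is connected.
No, it has 2 components: {1, 2, 4, 5}, {3}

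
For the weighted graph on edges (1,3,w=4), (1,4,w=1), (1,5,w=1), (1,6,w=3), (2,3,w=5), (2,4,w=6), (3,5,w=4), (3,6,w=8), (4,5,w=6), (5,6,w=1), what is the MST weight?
12 (MST edges: (1,3,w=4), (1,4,w=1), (1,5,w=1), (2,3,w=5), (5,6,w=1); sum of weights 4 + 1 + 1 + 5 + 1 = 12)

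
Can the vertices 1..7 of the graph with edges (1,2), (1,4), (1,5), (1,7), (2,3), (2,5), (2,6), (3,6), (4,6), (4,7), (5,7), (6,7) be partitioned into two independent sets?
No (odd cycle of length 3: 5 -> 1 -> 2 -> 5)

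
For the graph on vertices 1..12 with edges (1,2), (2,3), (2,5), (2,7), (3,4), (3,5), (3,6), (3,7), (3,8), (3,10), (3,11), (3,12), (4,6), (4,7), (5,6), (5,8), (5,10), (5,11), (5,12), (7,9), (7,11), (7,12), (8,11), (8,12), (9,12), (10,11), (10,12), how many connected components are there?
1 (components: {1, 2, 3, 4, 5, 6, 7, 8, 9, 10, 11, 12})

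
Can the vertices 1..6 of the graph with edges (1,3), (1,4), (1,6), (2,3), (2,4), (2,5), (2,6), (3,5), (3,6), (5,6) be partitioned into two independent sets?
No (odd cycle of length 3: 3 -> 1 -> 6 -> 3)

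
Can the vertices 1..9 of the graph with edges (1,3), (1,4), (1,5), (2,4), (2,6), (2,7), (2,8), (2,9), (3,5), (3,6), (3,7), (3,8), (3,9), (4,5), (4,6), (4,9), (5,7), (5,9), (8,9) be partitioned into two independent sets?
No (odd cycle of length 3: 3 -> 1 -> 5 -> 3)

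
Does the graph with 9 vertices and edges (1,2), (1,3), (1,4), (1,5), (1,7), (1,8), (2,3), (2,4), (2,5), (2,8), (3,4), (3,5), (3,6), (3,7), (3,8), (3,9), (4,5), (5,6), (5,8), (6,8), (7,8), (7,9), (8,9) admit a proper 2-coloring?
No (odd cycle of length 3: 8 -> 1 -> 2 -> 8)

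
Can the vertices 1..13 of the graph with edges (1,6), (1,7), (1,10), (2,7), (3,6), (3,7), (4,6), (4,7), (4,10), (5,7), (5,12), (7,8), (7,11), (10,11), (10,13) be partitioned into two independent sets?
Yes. Partition: {1, 2, 3, 4, 5, 8, 9, 11, 13}, {6, 7, 10, 12}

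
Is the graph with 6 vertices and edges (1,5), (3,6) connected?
No, it has 4 components: {1, 5}, {2}, {3, 6}, {4}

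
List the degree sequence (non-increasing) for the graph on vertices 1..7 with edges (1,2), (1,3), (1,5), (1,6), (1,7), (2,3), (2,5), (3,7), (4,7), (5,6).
[5, 3, 3, 3, 3, 2, 1] (degrees: deg(1)=5, deg(2)=3, deg(3)=3, deg(4)=1, deg(5)=3, deg(6)=2, deg(7)=3)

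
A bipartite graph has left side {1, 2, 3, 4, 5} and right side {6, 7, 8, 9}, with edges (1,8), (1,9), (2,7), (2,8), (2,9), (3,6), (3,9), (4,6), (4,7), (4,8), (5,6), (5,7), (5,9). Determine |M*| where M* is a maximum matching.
4 (matching: (1,9), (2,8), (3,6), (4,7); upper bound min(|L|,|R|) = min(5,4) = 4)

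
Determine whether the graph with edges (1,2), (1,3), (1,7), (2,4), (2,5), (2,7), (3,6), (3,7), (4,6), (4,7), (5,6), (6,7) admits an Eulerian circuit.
No (4 vertices have odd degree: {1, 3, 4, 7}; Eulerian circuit requires 0)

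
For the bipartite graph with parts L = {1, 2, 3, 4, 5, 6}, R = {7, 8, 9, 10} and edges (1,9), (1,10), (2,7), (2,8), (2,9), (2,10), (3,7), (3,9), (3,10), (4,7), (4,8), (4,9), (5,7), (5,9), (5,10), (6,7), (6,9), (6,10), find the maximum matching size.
4 (matching: (1,10), (2,9), (3,7), (4,8); upper bound min(|L|,|R|) = min(6,4) = 4)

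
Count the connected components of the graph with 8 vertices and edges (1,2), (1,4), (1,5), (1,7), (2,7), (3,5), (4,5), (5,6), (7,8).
1 (components: {1, 2, 3, 4, 5, 6, 7, 8})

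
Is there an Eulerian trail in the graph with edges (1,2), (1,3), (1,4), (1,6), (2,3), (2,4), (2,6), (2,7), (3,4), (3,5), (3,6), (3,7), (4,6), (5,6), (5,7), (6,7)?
Yes (the graph is connected and exactly 2 vertices have odd degree: {2, 5}; any Eulerian path must start and end at those)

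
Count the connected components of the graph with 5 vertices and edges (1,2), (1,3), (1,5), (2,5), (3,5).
2 (components: {1, 2, 3, 5}, {4})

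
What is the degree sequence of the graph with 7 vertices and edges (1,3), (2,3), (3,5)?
[3, 1, 1, 1, 0, 0, 0] (degrees: deg(1)=1, deg(2)=1, deg(3)=3, deg(4)=0, deg(5)=1, deg(6)=0, deg(7)=0)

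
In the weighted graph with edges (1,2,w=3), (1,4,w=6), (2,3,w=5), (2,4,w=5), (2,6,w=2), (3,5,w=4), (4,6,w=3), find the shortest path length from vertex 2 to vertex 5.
9 (path: 2 -> 3 -> 5; weights 5 + 4 = 9)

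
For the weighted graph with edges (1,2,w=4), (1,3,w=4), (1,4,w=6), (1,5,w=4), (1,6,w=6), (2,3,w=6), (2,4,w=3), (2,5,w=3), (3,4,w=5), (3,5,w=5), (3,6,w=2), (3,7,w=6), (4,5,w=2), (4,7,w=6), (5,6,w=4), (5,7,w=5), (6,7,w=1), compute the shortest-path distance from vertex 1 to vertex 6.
6 (path: 1 -> 6; weights 6 = 6)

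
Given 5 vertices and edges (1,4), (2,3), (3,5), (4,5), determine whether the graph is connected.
Yes (BFS from 1 visits [1, 4, 5, 3, 2] — all 5 vertices reached)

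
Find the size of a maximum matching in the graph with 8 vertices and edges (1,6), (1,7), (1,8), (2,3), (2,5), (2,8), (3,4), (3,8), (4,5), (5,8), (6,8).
4 (matching: (1,7), (2,3), (4,5), (6,8); upper bound floor(n/2) = floor(8/2) = 4)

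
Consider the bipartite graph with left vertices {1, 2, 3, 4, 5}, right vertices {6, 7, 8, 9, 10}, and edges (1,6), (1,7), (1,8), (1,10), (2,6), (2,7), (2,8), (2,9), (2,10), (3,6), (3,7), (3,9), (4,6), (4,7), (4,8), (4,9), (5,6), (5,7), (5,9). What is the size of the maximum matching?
5 (matching: (1,10), (2,9), (3,7), (4,8), (5,6); upper bound min(|L|,|R|) = min(5,5) = 5)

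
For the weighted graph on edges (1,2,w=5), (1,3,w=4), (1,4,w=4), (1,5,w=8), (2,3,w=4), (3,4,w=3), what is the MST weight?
19 (MST edges: (1,4,w=4), (1,5,w=8), (2,3,w=4), (3,4,w=3); sum of weights 4 + 8 + 4 + 3 = 19)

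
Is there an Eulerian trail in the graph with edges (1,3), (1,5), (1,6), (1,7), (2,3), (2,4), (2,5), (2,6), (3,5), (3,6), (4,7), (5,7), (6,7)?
Yes — and in fact it has an Eulerian circuit (the graph is connected and all 7 vertices have even degree)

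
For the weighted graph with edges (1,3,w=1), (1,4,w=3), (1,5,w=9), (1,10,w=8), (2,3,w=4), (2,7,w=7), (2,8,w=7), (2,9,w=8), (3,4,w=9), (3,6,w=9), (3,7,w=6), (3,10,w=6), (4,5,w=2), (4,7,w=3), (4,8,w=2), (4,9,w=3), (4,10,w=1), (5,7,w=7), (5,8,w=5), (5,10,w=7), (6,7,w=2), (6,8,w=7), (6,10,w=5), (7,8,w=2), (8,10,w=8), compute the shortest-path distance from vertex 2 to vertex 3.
4 (path: 2 -> 3; weights 4 = 4)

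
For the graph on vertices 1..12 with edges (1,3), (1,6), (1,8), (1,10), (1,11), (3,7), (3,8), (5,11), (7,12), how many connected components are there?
4 (components: {1, 3, 5, 6, 7, 8, 10, 11, 12}, {2}, {4}, {9})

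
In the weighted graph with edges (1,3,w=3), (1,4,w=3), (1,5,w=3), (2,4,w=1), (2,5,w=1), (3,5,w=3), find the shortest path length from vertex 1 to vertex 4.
3 (path: 1 -> 4; weights 3 = 3)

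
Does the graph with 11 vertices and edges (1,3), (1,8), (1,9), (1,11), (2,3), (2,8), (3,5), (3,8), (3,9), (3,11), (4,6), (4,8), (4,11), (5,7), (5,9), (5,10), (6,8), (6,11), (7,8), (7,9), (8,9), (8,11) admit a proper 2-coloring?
No (odd cycle of length 3: 3 -> 1 -> 9 -> 3)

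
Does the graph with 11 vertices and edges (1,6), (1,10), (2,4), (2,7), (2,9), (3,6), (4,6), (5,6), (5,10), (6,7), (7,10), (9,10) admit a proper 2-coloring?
Yes. Partition: {1, 3, 4, 5, 7, 8, 9, 11}, {2, 6, 10}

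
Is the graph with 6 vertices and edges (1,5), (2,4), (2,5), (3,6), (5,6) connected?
Yes (BFS from 1 visits [1, 5, 2, 6, 4, 3] — all 6 vertices reached)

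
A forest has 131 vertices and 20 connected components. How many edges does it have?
111 (Each of the 20 component trees on V_i vertices has V_i - 1 edges; summing gives V - C = 131 - 20 = 111)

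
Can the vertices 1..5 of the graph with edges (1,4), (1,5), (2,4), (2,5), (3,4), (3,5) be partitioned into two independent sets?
Yes. Partition: {1, 2, 3}, {4, 5}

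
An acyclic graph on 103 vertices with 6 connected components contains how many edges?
97 (Each of the 6 component trees on V_i vertices has V_i - 1 edges; summing gives V - C = 103 - 6 = 97)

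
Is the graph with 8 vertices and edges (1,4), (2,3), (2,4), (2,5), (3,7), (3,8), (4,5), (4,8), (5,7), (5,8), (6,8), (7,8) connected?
Yes (BFS from 1 visits [1, 4, 2, 5, 8, 3, 7, 6] — all 8 vertices reached)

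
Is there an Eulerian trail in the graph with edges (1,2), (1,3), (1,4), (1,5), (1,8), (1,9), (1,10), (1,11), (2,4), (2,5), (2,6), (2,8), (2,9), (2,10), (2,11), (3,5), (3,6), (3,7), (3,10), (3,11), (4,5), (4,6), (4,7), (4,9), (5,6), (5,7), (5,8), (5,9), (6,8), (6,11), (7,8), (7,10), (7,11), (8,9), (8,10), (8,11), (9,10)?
Yes — and in fact it has an Eulerian circuit (the graph is connected and all 11 vertices have even degree)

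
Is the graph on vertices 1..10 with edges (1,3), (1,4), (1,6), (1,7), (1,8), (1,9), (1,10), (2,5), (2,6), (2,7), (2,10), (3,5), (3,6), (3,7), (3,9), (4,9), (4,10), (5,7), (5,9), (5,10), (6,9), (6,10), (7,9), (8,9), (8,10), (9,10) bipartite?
No (odd cycle of length 3: 3 -> 1 -> 9 -> 3)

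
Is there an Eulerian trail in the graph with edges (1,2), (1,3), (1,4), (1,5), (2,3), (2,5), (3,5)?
No (4 vertices have odd degree: {2, 3, 4, 5}; Eulerian path requires 0 or 2)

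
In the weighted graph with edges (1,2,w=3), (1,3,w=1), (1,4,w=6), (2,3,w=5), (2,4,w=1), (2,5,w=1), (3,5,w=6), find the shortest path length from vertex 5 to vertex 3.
5 (path: 5 -> 2 -> 1 -> 3; weights 1 + 3 + 1 = 5)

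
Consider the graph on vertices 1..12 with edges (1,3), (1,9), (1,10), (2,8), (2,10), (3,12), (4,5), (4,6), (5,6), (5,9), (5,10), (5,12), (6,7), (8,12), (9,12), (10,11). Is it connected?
Yes (BFS from 1 visits [1, 3, 9, 10, 12, 5, 2, 11, 8, 4, 6, 7] — all 12 vertices reached)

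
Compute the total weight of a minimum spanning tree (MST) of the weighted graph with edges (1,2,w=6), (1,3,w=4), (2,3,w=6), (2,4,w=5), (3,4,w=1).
10 (MST edges: (1,3,w=4), (2,4,w=5), (3,4,w=1); sum of weights 4 + 5 + 1 = 10)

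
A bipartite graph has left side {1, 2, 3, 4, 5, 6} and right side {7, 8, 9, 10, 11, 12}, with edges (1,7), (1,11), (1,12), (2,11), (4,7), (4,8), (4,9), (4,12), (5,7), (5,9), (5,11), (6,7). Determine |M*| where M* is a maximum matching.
5 (matching: (1,12), (2,11), (4,8), (5,9), (6,7); upper bound min(|L|,|R|) = min(6,6) = 6)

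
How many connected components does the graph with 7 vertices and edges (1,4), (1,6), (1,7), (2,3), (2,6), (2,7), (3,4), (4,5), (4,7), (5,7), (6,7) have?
1 (components: {1, 2, 3, 4, 5, 6, 7})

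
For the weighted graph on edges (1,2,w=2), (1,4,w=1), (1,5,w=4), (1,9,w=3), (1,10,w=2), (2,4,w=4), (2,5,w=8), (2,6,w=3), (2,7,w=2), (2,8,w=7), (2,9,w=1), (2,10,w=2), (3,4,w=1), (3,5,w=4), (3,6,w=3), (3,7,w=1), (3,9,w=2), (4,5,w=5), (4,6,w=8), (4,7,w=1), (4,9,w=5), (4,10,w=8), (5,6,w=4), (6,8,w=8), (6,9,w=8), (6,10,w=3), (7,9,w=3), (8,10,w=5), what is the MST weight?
20 (MST edges: (1,2,w=2), (1,4,w=1), (1,5,w=4), (1,10,w=2), (2,6,w=3), (2,9,w=1), (3,4,w=1), (3,7,w=1), (8,10,w=5); sum of weights 2 + 1 + 4 + 2 + 3 + 1 + 1 + 1 + 5 = 20)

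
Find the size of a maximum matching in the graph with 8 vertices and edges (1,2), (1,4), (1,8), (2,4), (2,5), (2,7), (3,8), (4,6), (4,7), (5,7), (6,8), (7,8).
4 (matching: (1,2), (3,8), (4,6), (5,7); upper bound floor(n/2) = floor(8/2) = 4)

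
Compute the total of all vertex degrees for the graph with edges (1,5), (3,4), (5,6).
6 (handshake: sum of degrees = 2|E| = 2 x 3 = 6)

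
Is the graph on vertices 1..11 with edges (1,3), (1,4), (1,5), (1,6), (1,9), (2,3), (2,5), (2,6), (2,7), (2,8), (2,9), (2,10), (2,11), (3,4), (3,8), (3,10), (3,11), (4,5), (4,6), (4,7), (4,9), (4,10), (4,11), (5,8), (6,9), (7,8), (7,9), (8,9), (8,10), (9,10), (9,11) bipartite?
No (odd cycle of length 3: 4 -> 1 -> 5 -> 4)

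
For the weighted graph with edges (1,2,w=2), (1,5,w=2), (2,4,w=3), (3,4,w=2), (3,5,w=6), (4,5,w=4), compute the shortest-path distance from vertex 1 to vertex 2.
2 (path: 1 -> 2; weights 2 = 2)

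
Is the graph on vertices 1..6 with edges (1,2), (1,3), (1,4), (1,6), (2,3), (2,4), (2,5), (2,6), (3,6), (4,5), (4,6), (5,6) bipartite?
No (odd cycle of length 3: 3 -> 1 -> 6 -> 3)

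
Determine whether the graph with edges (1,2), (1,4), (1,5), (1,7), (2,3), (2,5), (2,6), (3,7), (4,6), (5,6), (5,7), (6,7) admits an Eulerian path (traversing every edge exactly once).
Yes — and in fact it has an Eulerian circuit (the graph is connected and all 7 vertices have even degree)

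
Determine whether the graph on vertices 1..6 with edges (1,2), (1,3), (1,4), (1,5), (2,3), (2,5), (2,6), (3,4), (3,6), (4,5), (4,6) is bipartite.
No (odd cycle of length 3: 3 -> 1 -> 4 -> 3)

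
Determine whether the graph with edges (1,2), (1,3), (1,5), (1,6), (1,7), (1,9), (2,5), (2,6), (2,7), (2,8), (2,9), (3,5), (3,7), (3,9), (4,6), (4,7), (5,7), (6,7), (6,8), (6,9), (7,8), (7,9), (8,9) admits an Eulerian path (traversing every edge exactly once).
Yes — and in fact it has an Eulerian circuit (the graph is connected and all 9 vertices have even degree)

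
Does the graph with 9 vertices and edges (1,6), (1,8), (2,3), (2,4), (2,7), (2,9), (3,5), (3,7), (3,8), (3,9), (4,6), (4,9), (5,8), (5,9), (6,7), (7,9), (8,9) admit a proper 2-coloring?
No (odd cycle of length 3: 9 -> 8 -> 5 -> 9)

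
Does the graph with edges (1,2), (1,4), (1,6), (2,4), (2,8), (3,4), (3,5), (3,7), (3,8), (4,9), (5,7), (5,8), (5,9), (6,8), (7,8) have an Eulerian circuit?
No (4 vertices have odd degree: {1, 2, 7, 8}; Eulerian circuit requires 0)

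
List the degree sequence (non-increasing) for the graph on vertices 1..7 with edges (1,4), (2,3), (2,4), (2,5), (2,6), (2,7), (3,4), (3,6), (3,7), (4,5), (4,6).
[5, 5, 4, 3, 2, 2, 1] (degrees: deg(1)=1, deg(2)=5, deg(3)=4, deg(4)=5, deg(5)=2, deg(6)=3, deg(7)=2)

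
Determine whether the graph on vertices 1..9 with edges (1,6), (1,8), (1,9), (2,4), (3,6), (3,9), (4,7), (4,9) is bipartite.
Yes. Partition: {1, 3, 4, 5}, {2, 6, 7, 8, 9}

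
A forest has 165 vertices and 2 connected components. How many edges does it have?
163 (Each of the 2 component trees on V_i vertices has V_i - 1 edges; summing gives V - C = 165 - 2 = 163)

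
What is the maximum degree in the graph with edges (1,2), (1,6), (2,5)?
2 (attained at vertices 1, 2)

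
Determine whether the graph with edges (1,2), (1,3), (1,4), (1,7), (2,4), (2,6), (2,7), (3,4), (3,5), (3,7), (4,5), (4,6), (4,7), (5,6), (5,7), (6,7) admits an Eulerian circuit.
Yes (the graph is connected and all 7 vertices have even degree)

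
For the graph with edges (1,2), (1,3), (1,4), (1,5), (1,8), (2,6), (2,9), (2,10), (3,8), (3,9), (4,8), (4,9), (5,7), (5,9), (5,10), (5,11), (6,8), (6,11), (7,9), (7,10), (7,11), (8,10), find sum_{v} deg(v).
44 (handshake: sum of degrees = 2|E| = 2 x 22 = 44)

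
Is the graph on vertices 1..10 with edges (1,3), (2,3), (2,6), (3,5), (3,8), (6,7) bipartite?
Yes. Partition: {1, 2, 4, 5, 7, 8, 9, 10}, {3, 6}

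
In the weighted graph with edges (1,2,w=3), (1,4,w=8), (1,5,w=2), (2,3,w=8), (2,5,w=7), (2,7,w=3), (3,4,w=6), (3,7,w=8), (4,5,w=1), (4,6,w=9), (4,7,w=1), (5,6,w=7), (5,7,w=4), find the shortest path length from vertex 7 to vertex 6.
9 (path: 7 -> 4 -> 5 -> 6; weights 1 + 1 + 7 = 9)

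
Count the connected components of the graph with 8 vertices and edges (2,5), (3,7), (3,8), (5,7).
4 (components: {1}, {2, 3, 5, 7, 8}, {4}, {6})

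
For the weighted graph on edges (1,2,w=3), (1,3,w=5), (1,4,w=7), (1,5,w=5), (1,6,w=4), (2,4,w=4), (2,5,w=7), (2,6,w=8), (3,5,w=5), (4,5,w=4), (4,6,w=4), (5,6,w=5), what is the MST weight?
20 (MST edges: (1,2,w=3), (1,3,w=5), (1,6,w=4), (2,4,w=4), (4,5,w=4); sum of weights 3 + 5 + 4 + 4 + 4 = 20)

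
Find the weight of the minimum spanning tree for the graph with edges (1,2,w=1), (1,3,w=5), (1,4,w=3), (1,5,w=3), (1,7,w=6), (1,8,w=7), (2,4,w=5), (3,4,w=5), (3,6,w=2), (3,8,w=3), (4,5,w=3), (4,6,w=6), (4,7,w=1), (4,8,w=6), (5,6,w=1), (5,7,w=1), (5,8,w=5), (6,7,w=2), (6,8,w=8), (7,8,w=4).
12 (MST edges: (1,2,w=1), (1,4,w=3), (3,6,w=2), (3,8,w=3), (4,7,w=1), (5,6,w=1), (5,7,w=1); sum of weights 1 + 3 + 2 + 3 + 1 + 1 + 1 = 12)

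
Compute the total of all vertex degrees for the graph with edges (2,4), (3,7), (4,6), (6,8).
8 (handshake: sum of degrees = 2|E| = 2 x 4 = 8)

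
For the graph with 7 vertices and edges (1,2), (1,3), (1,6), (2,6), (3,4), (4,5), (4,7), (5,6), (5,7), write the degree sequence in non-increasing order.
[3, 3, 3, 3, 2, 2, 2] (degrees: deg(1)=3, deg(2)=2, deg(3)=2, deg(4)=3, deg(5)=3, deg(6)=3, deg(7)=2)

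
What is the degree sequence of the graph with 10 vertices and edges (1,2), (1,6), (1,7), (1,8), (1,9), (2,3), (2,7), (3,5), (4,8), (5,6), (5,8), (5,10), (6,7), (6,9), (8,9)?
[5, 4, 4, 4, 3, 3, 3, 2, 1, 1] (degrees: deg(1)=5, deg(2)=3, deg(3)=2, deg(4)=1, deg(5)=4, deg(6)=4, deg(7)=3, deg(8)=4, deg(9)=3, deg(10)=1)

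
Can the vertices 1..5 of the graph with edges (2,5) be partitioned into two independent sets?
Yes. Partition: {1, 2, 3, 4}, {5}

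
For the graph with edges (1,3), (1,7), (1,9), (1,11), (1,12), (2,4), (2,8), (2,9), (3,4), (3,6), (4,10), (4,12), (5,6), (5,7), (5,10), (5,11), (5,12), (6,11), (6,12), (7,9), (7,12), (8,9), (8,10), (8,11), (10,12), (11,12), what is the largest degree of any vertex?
7 (attained at vertex 12)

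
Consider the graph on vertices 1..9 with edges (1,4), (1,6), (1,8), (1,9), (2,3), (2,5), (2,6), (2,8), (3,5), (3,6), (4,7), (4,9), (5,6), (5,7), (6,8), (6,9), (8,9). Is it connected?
Yes (BFS from 1 visits [1, 4, 6, 8, 9, 7, 2, 3, 5] — all 9 vertices reached)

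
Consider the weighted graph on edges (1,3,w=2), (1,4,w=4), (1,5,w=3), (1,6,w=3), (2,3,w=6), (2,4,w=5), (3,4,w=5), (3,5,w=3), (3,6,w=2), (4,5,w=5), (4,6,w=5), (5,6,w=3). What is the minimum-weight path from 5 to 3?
3 (path: 5 -> 3; weights 3 = 3)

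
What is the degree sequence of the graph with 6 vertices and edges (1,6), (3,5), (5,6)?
[2, 2, 1, 1, 0, 0] (degrees: deg(1)=1, deg(2)=0, deg(3)=1, deg(4)=0, deg(5)=2, deg(6)=2)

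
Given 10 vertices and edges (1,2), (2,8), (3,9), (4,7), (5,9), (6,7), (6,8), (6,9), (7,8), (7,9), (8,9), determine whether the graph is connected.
No, it has 2 components: {1, 2, 3, 4, 5, 6, 7, 8, 9}, {10}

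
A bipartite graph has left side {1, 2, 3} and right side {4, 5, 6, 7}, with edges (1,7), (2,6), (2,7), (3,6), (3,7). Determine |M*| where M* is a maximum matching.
2 (matching: (1,7), (2,6); upper bound min(|L|,|R|) = min(3,4) = 3)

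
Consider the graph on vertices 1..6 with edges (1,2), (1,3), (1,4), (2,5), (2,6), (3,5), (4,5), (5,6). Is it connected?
Yes (BFS from 1 visits [1, 2, 3, 4, 5, 6] — all 6 vertices reached)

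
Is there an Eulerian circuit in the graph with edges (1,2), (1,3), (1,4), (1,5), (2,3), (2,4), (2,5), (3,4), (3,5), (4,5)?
Yes (the graph is connected and all 5 vertices have even degree)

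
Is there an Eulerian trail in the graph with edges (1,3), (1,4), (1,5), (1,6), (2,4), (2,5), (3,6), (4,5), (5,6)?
Yes (the graph is connected and exactly 2 vertices have odd degree: {4, 6}; any Eulerian path must start and end at those)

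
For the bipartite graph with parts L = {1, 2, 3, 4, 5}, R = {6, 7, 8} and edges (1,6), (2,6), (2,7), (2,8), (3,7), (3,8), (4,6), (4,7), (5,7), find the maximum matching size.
3 (matching: (1,6), (2,8), (3,7); upper bound min(|L|,|R|) = min(5,3) = 3)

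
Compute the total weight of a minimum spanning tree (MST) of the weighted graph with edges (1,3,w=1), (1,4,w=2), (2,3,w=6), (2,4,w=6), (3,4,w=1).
8 (MST edges: (1,3,w=1), (2,4,w=6), (3,4,w=1); sum of weights 1 + 6 + 1 = 8)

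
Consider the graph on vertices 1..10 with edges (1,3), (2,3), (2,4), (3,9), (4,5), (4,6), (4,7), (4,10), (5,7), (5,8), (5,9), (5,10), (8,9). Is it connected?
Yes (BFS from 1 visits [1, 3, 2, 9, 4, 5, 8, 6, 7, 10] — all 10 vertices reached)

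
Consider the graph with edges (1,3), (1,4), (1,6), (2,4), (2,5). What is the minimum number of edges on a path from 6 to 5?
4 (path: 6 -> 1 -> 4 -> 2 -> 5, 4 edges)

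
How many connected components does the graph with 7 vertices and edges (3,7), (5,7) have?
5 (components: {1}, {2}, {3, 5, 7}, {4}, {6})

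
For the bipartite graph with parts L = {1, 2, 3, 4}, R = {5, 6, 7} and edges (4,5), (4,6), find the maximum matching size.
1 (matching: (4,6); upper bound min(|L|,|R|) = min(4,3) = 3)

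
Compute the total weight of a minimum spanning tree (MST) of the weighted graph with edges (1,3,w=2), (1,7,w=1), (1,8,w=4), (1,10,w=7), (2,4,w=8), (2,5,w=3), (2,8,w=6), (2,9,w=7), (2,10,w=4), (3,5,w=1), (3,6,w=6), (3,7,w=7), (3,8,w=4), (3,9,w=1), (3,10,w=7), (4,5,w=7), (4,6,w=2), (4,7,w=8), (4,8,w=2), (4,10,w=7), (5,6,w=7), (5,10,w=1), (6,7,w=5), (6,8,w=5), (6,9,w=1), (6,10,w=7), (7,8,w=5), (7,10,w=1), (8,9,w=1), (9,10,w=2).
12 (MST edges: (1,7,w=1), (2,5,w=3), (3,5,w=1), (3,9,w=1), (4,6,w=2), (5,10,w=1), (6,9,w=1), (7,10,w=1), (8,9,w=1); sum of weights 1 + 3 + 1 + 1 + 2 + 1 + 1 + 1 + 1 = 12)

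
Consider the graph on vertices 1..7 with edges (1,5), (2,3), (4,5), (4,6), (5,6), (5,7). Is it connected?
No, it has 2 components: {1, 4, 5, 6, 7}, {2, 3}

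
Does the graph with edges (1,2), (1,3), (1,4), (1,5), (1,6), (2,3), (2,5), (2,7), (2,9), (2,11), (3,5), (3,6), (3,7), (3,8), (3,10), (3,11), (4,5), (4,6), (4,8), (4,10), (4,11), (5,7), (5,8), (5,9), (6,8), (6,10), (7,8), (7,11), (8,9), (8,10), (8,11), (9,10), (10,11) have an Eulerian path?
No (4 vertices have odd degree: {1, 5, 6, 7}; Eulerian path requires 0 or 2)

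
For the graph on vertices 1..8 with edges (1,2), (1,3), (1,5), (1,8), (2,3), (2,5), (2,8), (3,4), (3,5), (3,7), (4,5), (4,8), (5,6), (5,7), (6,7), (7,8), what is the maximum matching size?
4 (matching: (1,8), (2,5), (3,4), (6,7); upper bound floor(n/2) = floor(8/2) = 4)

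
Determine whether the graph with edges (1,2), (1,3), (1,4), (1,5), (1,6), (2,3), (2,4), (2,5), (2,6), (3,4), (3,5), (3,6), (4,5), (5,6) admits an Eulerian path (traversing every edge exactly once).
No (4 vertices have odd degree: {1, 2, 3, 5}; Eulerian path requires 0 or 2)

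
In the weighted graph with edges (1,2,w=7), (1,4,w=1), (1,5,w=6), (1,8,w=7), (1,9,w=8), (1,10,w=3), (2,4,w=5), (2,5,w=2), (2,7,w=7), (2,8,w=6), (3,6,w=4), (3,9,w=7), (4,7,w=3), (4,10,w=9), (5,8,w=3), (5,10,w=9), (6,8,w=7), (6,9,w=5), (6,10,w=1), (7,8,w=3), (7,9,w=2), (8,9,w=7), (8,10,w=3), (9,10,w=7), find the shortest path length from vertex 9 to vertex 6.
5 (path: 9 -> 6; weights 5 = 5)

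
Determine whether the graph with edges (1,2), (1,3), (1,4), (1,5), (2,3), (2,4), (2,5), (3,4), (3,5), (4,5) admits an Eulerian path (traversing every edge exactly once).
Yes — and in fact it has an Eulerian circuit (the graph is connected and all 5 vertices have even degree)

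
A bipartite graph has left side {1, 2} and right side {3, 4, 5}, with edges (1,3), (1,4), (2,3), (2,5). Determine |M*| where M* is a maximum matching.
2 (matching: (1,4), (2,5); upper bound min(|L|,|R|) = min(2,3) = 2)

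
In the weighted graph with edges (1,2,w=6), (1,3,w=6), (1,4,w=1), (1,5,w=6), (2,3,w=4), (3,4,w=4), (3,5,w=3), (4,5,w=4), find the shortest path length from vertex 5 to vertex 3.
3 (path: 5 -> 3; weights 3 = 3)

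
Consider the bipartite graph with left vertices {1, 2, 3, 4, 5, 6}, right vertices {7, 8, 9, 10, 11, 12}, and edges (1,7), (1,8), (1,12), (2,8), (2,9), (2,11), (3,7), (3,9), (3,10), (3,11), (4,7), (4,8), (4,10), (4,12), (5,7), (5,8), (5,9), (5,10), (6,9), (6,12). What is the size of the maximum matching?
6 (matching: (1,12), (2,11), (3,10), (4,8), (5,7), (6,9); upper bound min(|L|,|R|) = min(6,6) = 6)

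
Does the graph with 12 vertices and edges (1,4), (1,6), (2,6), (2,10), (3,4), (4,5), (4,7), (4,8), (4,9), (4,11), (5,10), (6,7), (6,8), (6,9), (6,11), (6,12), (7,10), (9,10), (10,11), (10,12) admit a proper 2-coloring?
Yes. Partition: {1, 2, 3, 5, 7, 8, 9, 11, 12}, {4, 6, 10}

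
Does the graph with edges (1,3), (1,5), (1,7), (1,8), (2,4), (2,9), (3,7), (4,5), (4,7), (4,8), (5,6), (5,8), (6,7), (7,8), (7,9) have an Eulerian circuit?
Yes (the graph is connected and all 9 vertices have even degree)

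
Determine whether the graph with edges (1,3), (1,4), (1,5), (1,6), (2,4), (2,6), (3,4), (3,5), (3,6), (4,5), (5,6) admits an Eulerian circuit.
Yes (the graph is connected and all 6 vertices have even degree)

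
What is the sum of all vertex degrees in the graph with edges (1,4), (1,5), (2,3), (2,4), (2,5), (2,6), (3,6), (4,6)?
16 (handshake: sum of degrees = 2|E| = 2 x 8 = 16)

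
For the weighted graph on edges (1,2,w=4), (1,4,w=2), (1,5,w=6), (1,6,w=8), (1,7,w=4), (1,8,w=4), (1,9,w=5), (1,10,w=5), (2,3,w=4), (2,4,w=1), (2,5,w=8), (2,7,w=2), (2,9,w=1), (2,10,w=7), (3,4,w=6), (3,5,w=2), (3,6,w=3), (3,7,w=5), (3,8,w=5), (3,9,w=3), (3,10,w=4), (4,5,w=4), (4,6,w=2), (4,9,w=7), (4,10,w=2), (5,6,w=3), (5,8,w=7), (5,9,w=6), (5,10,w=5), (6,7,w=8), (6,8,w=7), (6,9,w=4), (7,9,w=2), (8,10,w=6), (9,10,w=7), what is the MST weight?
19 (MST edges: (1,4,w=2), (1,8,w=4), (2,4,w=1), (2,7,w=2), (2,9,w=1), (3,5,w=2), (3,9,w=3), (4,6,w=2), (4,10,w=2); sum of weights 2 + 4 + 1 + 2 + 1 + 2 + 3 + 2 + 2 = 19)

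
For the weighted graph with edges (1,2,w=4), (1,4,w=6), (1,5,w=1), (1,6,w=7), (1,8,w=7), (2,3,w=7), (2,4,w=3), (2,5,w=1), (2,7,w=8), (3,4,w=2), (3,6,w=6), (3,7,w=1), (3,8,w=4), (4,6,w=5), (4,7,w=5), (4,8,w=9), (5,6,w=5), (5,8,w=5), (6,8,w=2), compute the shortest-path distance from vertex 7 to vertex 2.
6 (path: 7 -> 3 -> 4 -> 2; weights 1 + 2 + 3 = 6)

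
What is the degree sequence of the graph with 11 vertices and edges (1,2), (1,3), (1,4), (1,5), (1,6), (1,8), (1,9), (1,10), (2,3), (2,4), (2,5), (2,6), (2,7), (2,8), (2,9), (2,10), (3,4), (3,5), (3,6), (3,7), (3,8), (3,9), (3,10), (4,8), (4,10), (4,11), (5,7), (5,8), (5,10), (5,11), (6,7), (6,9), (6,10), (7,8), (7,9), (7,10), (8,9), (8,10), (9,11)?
[9, 9, 8, 8, 8, 7, 7, 7, 6, 6, 3] (degrees: deg(1)=8, deg(2)=9, deg(3)=9, deg(4)=6, deg(5)=7, deg(6)=6, deg(7)=7, deg(8)=8, deg(9)=7, deg(10)=8, deg(11)=3)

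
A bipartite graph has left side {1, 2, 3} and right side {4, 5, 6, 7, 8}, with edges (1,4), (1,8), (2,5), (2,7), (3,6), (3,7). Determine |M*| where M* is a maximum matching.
3 (matching: (1,8), (2,7), (3,6); upper bound min(|L|,|R|) = min(3,5) = 3)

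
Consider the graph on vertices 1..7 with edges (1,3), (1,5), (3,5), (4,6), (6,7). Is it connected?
No, it has 3 components: {1, 3, 5}, {2}, {4, 6, 7}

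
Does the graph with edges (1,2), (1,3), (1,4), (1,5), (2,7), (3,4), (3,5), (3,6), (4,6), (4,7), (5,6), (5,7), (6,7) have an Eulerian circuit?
Yes (the graph is connected and all 7 vertices have even degree)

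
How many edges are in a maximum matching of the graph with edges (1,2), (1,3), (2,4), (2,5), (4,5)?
2 (matching: (1,3), (4,5); upper bound floor(n/2) = floor(5/2) = 2)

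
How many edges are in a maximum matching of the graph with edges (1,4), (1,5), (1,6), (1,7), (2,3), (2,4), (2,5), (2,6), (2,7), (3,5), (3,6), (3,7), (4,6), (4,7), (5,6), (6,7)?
3 (matching: (1,5), (2,7), (4,6); upper bound floor(n/2) = floor(7/2) = 3)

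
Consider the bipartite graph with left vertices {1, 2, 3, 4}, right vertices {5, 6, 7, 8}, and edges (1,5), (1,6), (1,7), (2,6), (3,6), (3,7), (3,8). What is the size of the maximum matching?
3 (matching: (1,7), (2,6), (3,8); upper bound min(|L|,|R|) = min(4,4) = 4)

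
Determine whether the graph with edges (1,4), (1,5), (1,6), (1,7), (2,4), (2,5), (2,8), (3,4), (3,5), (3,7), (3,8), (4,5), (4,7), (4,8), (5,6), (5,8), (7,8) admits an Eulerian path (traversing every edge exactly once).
Yes (the graph is connected and exactly 2 vertices have odd degree: {2, 8}; any Eulerian path must start and end at those)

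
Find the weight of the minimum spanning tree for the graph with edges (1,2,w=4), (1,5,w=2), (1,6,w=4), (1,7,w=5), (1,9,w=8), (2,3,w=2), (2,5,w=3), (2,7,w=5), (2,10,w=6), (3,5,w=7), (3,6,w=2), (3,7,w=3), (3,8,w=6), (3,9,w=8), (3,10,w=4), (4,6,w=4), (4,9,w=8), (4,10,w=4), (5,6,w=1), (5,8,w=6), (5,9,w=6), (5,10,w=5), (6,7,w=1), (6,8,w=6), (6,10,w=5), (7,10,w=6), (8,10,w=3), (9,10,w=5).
24 (MST edges: (1,5,w=2), (2,3,w=2), (3,6,w=2), (3,10,w=4), (4,6,w=4), (5,6,w=1), (6,7,w=1), (8,10,w=3), (9,10,w=5); sum of weights 2 + 2 + 2 + 4 + 4 + 1 + 1 + 3 + 5 = 24)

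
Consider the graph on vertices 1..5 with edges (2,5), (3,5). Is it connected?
No, it has 3 components: {1}, {2, 3, 5}, {4}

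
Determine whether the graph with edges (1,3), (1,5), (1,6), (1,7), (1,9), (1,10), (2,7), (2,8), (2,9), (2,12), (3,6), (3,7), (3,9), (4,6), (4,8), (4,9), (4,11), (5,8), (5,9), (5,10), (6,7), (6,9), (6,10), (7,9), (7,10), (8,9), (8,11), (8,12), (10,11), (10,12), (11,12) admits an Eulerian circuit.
Yes (the graph is connected and all 12 vertices have even degree)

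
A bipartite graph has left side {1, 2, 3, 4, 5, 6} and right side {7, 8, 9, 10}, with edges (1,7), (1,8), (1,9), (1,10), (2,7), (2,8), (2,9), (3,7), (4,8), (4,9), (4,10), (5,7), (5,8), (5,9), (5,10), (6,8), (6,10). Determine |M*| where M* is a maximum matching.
4 (matching: (1,10), (2,9), (3,7), (4,8); upper bound min(|L|,|R|) = min(6,4) = 4)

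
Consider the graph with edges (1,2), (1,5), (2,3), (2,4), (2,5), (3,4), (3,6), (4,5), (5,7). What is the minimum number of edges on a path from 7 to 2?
2 (path: 7 -> 5 -> 2, 2 edges)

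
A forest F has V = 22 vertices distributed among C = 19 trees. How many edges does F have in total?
3 (Each of the 19 component trees on V_i vertices has V_i - 1 edges; summing gives V - C = 22 - 19 = 3)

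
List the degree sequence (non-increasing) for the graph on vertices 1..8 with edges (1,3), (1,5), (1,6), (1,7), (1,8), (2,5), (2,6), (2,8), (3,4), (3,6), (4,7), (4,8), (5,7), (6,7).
[5, 4, 4, 3, 3, 3, 3, 3] (degrees: deg(1)=5, deg(2)=3, deg(3)=3, deg(4)=3, deg(5)=3, deg(6)=4, deg(7)=4, deg(8)=3)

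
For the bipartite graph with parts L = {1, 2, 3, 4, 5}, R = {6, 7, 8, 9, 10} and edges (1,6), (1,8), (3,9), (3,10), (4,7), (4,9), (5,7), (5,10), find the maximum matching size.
4 (matching: (1,8), (3,10), (4,9), (5,7); upper bound min(|L|,|R|) = min(5,5) = 5)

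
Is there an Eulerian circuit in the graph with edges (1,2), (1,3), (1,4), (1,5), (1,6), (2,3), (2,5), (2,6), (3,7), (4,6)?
No (4 vertices have odd degree: {1, 3, 6, 7}; Eulerian circuit requires 0)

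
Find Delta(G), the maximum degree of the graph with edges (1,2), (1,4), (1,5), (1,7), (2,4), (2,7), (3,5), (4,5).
4 (attained at vertex 1)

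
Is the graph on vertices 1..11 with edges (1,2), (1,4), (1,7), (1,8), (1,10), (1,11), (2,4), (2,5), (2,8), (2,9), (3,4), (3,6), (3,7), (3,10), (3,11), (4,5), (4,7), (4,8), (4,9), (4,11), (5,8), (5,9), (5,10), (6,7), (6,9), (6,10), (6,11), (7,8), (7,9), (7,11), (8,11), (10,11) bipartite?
No (odd cycle of length 3: 11 -> 1 -> 7 -> 11)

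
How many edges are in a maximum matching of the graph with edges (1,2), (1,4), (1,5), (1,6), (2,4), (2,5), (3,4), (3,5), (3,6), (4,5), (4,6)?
3 (matching: (1,5), (2,4), (3,6); upper bound floor(n/2) = floor(6/2) = 3)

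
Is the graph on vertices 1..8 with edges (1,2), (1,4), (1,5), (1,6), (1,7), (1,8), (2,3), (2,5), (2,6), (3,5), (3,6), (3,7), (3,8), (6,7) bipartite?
No (odd cycle of length 3: 2 -> 1 -> 5 -> 2)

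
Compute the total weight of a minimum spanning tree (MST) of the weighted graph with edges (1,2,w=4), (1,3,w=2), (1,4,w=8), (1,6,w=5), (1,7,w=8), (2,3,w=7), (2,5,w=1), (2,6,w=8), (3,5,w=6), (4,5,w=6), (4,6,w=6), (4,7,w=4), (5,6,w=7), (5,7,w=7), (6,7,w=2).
18 (MST edges: (1,2,w=4), (1,3,w=2), (1,6,w=5), (2,5,w=1), (4,7,w=4), (6,7,w=2); sum of weights 4 + 2 + 5 + 1 + 4 + 2 = 18)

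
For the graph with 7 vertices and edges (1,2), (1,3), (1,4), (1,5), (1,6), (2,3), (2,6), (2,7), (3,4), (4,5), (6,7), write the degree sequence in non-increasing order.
[5, 4, 3, 3, 3, 2, 2] (degrees: deg(1)=5, deg(2)=4, deg(3)=3, deg(4)=3, deg(5)=2, deg(6)=3, deg(7)=2)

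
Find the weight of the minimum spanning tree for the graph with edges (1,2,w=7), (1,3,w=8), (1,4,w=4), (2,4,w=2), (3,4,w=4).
10 (MST edges: (1,4,w=4), (2,4,w=2), (3,4,w=4); sum of weights 4 + 2 + 4 = 10)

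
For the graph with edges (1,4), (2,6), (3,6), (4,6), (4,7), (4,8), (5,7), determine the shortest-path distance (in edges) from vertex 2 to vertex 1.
3 (path: 2 -> 6 -> 4 -> 1, 3 edges)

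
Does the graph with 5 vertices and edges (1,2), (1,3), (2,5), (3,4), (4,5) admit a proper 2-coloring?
No (odd cycle of length 5: 5 -> 2 -> 1 -> 3 -> 4 -> 5)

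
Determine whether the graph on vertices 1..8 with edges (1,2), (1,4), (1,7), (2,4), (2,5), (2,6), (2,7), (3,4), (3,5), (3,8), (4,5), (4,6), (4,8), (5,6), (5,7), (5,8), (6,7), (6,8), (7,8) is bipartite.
No (odd cycle of length 3: 7 -> 1 -> 2 -> 7)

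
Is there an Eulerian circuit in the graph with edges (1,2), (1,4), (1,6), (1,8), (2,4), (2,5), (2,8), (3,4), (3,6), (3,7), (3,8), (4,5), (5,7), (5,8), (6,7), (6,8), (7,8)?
Yes (the graph is connected and all 8 vertices have even degree)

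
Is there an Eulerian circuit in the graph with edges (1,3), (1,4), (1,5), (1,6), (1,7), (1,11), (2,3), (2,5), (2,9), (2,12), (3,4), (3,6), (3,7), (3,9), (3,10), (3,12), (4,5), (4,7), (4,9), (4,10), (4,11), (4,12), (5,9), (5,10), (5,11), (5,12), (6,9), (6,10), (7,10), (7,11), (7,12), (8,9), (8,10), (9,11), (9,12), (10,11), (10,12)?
No (2 vertices have odd degree: {5, 12}; Eulerian circuit requires 0)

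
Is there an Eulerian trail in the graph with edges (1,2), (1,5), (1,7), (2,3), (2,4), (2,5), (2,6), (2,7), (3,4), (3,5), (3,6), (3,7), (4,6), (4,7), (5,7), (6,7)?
Yes (the graph is connected and exactly 2 vertices have odd degree: {1, 3}; any Eulerian path must start and end at those)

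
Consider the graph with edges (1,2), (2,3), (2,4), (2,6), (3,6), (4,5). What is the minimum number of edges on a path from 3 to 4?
2 (path: 3 -> 2 -> 4, 2 edges)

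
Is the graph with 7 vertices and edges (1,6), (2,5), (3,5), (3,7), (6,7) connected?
No, it has 2 components: {1, 2, 3, 5, 6, 7}, {4}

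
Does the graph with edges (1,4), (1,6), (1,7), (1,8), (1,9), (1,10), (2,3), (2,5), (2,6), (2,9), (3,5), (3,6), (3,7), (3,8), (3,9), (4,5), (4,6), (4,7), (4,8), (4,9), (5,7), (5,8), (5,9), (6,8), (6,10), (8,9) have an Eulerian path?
Yes — and in fact it has an Eulerian circuit (the graph is connected and all 10 vertices have even degree)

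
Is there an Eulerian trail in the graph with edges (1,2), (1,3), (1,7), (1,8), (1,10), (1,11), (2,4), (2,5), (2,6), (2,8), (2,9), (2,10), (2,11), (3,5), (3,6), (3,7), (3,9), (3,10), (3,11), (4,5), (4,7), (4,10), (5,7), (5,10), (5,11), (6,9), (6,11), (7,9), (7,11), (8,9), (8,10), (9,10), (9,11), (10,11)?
Yes (the graph is connected and exactly 2 vertices have odd degree: {3, 9}; any Eulerian path must start and end at those)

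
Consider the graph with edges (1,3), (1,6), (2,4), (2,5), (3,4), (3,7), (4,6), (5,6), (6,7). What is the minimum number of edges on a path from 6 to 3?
2 (path: 6 -> 4 -> 3, 2 edges)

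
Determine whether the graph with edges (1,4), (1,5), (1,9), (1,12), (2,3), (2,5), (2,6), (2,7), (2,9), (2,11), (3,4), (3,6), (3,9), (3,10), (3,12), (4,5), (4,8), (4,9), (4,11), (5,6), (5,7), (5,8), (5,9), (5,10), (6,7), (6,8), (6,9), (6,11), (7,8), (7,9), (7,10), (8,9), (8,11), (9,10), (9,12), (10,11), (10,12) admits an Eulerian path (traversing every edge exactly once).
Yes (the graph is connected and exactly 2 vertices have odd degree: {6, 11}; any Eulerian path must start and end at those)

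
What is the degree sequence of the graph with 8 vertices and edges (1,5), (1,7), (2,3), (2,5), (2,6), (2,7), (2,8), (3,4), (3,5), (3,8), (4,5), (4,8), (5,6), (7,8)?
[5, 5, 4, 4, 3, 3, 2, 2] (degrees: deg(1)=2, deg(2)=5, deg(3)=4, deg(4)=3, deg(5)=5, deg(6)=2, deg(7)=3, deg(8)=4)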